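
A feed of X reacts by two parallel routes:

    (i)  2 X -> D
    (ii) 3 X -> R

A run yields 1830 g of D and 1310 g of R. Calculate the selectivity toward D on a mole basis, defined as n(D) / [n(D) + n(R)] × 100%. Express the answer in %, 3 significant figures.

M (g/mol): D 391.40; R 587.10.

67.7 %

n(D) = 1830 / 391.40 = 4.676 mol
n(R) = 1310 / 587.10 = 2.231 mol
selectivity = 4.676/(4.676+2.231) × 100 = 67.70 %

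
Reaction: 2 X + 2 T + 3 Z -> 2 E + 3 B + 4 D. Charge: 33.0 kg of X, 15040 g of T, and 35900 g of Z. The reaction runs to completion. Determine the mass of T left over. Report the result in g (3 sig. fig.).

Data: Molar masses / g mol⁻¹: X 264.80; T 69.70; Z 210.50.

n(X) = 33.00×1000 / 264.80 = 124.6 mol
n(T) = 15040 / 69.70 = 215.8 mol
n(Z) = 35900 / 210.50 = 170.5 mol
n/ν for X = 124.6/2 = 62.30
n/ν for T = 215.8/2 = 107.9
n/ν for Z = 170.5/3 = 56.83
Smallest n/ν is Z → limiting reagent.
T consumed = (2/3) × 170.5 = 113.7 mol
T remaining = 215.8 − 113.7 = 102.1 mol
mass = 102.1 × 69.70 = 7116 g

7120 g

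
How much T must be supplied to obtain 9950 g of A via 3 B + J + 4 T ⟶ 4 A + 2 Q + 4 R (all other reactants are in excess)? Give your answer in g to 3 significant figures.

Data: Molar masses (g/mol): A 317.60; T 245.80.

n(A) = 9950 / 317.60 = 31.33 mol
n(T) = (4/4) × 31.33 = 31.33 mol
mass = 31.33 × 245.80 = 7701 g

7700 g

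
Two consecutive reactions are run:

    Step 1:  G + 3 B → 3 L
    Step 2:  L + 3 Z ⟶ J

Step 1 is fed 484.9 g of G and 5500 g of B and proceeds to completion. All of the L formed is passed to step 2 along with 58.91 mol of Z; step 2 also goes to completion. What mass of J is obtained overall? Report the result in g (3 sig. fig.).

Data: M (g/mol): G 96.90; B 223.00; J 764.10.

11500 g

Step 1:
n(G) = 484.9 / 96.90 = 5.004 mol
n(B) = 5500 / 223.00 = 24.66 mol
n/ν for G = 5.004/1 = 5.004
n/ν for B = 24.66/3 = 8.220
Smallest n/ν is G → limiting reagent.
n(L) produced = (3/1) × 5.004 = 15.01 mol
Step 2:
n(L) available = 15.01 mol
n(Z) = 58.91 mol
n/ν for L = 15.01/1 = 15.01
n/ν for Z = 58.91/3 = 19.64
Smallest n/ν is L → limiting reagent.
n(J) = (1/1) × 15.01 = 15.01 mol
mass = 15.01 × 764.10 = 11470 g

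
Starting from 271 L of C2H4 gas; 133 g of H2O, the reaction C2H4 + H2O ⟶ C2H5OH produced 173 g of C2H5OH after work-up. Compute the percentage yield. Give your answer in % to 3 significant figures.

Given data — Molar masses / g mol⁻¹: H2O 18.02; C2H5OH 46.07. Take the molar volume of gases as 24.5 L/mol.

n(C2H4) = 271.0 / 24.5 = 11.06 mol
n(H2O) = 133.0 / 18.02 = 7.381 mol
n/ν for C2H4 = 11.06/1 = 11.06
n/ν for H2O = 7.381/1 = 7.381
Smallest n/ν is H2O → limiting reagent.
theoretical n(C2H5OH) = (1/1) × 7.381 = 7.381 mol → 340.0 g
% yield = 173 / 340.0 × 100 = 50.88 %

50.9 %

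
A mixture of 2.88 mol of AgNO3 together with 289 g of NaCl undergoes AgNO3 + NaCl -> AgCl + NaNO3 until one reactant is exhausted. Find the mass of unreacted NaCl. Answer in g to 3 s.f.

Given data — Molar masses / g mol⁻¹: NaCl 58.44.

n(AgNO3) = 2.880 mol
n(NaCl) = 289.0 / 58.44 = 4.945 mol
n/ν → AgNO3: 2.880, NaCl: 4.945; AgNO3 is limiting.
NaCl consumed = (1/1) × 2.880 = 2.880 mol
NaCl remaining = 4.945 − 2.880 = 2.065 mol
mass = 2.065 × 58.44 = 120.7 g

121 g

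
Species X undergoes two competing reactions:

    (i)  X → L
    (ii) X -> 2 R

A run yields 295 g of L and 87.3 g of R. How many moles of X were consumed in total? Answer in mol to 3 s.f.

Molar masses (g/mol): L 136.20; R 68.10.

2.81 mol

n(L) = 295 / 136.20 = 2.166 mol
n(R) = 87.3 / 68.10 = 1.282 mol
n(X) via (i) = (1/1)×2.166 = 2.166 mol
n(X) via (ii) = (1/2)×1.282 = 0.6410 mol
total n(X) = 2.166 + 0.6410 = 2.807 mol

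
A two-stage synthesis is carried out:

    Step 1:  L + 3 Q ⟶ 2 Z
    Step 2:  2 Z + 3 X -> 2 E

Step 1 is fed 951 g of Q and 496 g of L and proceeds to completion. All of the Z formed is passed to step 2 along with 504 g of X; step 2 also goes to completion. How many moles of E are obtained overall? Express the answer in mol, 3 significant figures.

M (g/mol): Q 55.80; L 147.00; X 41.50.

Step 1:
n(Q) = 951.0 / 55.80 = 17.04 mol
n(L) = 496.0 / 147.00 = 3.374 mol
n/ν → Q: 5.680, L: 3.374; L is limiting.
n(Z) produced = (2/1) × 3.374 = 6.748 mol
Step 2:
n(Z) available = 6.748 mol
n(X) = 504.0 / 41.50 = 12.14 mol
n/ν → Z: 3.374, X: 4.047; Z is limiting.
n(E) = (2/2) × 6.748 = 6.748 mol

6.75 mol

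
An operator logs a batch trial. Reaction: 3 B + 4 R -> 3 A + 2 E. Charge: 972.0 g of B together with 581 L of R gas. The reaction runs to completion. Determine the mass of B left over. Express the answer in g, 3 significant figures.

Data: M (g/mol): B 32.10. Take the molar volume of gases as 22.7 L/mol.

n(B) = 972.0 / 32.10 = 30.28 mol
n(R) = 581.0 / 22.7 = 25.59 mol
n/ν for B = 30.28/3 = 10.09
n/ν for R = 25.59/4 = 6.398
Smallest n/ν is R → limiting reagent.
B consumed = (3/4) × 25.59 = 19.19 mol
B remaining = 30.28 − 19.19 = 11.09 mol
mass = 11.09 × 32.10 = 356.0 g

356 g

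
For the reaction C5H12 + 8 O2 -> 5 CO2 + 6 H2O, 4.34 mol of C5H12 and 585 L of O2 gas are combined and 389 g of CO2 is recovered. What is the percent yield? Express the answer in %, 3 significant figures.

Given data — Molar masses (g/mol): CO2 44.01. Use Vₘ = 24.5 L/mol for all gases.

n(C5H12) = 4.340 mol
n(O2) = 585.0 / 24.5 = 23.88 mol
n/ν → C5H12: 4.340, O2: 2.985; O2 is limiting.
theoretical n(CO2) = (5/8) × 23.88 = 14.93 mol → 657.1 g
% yield = 389 / 657.1 × 100 = 59.20 %

59.2 %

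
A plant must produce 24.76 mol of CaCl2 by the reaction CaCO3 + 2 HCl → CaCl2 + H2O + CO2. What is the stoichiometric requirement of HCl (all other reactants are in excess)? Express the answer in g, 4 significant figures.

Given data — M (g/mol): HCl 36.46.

1805 g

n(CaCl2) = 24.76 mol
n(HCl) = (2/1) × 24.76 = 49.52 mol
mass = 49.52 × 36.46 = 1805 g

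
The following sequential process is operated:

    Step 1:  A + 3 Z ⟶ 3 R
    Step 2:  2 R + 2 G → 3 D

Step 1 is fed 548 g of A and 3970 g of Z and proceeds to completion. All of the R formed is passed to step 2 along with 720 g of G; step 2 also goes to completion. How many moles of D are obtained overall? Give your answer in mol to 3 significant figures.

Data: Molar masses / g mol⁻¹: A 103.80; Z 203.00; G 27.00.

Step 1:
n(A) = 548.0 / 103.80 = 5.279 mol
n(Z) = 3970 / 203.00 = 19.56 mol
n/ν → A: 5.279, Z: 6.520; A is limiting.
n(R) produced = (3/1) × 5.279 = 15.84 mol
Step 2:
n(R) available = 15.84 mol
n(G) = 720.0 / 27.00 = 26.67 mol
n/ν → R: 7.920, G: 13.34; R is limiting.
n(D) = (3/2) × 15.84 = 23.76 mol

23.8 mol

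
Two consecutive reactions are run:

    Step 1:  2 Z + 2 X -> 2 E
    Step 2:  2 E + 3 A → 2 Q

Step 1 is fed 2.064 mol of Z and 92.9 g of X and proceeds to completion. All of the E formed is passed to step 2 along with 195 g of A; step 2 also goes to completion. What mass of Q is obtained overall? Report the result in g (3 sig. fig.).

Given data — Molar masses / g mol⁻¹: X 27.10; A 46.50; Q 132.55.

274 g

Step 1:
n(Z) = 2.064 mol
n(X) = 92.90 / 27.10 = 3.428 mol
n/ν → Z: 1.032, X: 1.714; Z is limiting.
n(E) produced = (2/2) × 2.064 = 2.064 mol
Step 2:
n(E) available = 2.064 mol
n(A) = 195.0 / 46.50 = 4.194 mol
n/ν → E: 1.032, A: 1.398; E is limiting.
n(Q) = (2/2) × 2.064 = 2.064 mol
mass = 2.064 × 132.55 = 273.6 g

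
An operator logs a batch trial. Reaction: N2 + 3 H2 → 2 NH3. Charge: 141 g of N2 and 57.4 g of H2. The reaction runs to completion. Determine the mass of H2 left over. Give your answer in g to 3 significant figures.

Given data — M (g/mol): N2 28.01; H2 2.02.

n(N2) = 141.0 / 28.01 = 5.034 mol
n(H2) = 57.40 / 2.02 = 28.42 mol
n/ν → N2: 5.034, H2: 9.473; N2 is limiting.
H2 consumed = (3/1) × 5.034 = 15.10 mol
H2 remaining = 28.42 − 15.10 = 13.32 mol
mass = 13.32 × 2.02 = 26.91 g

26.9 g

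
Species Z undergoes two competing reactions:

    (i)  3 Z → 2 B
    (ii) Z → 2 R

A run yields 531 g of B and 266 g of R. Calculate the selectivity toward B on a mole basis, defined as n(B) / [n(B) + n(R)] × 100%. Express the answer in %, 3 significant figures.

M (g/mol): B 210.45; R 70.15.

40.0 %

n(B) = 531 / 210.45 = 2.523 mol
n(R) = 266 / 70.15 = 3.792 mol
selectivity = 2.523/(2.523+3.792) × 100 = 39.95 %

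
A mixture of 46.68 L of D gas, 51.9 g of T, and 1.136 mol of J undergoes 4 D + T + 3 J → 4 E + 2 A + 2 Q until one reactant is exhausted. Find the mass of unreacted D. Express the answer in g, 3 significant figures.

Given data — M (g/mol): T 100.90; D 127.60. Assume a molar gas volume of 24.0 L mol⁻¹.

n(D) = 46.68 / 24.0 = 1.945 mol
n(T) = 51.90 / 100.90 = 0.5144 mol
n(J) = 1.136 mol
n/ν → D: 0.4863, T: 0.5144, J: 0.3787; J is limiting.
D consumed = (4/3) × 1.136 = 1.515 mol
D remaining = 1.945 − 1.515 = 0.4300 mol
mass = 0.4300 × 127.60 = 54.87 g

54.9 g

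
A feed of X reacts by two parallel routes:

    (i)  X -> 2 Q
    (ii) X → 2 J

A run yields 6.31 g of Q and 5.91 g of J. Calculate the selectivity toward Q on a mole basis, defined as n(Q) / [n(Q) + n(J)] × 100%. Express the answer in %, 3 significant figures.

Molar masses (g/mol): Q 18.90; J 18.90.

51.6 %

n(Q) = 6.31 / 18.90 = 0.3339 mol
n(J) = 5.91 / 18.90 = 0.3127 mol
selectivity = 0.3339/(0.3339+0.3127) × 100 = 51.64 %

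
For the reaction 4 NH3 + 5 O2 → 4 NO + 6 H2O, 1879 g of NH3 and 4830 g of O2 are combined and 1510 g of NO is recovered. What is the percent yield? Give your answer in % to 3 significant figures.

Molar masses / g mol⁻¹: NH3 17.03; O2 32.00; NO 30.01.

45.6 %

n(NH3) = 1879 / 17.03 = 110.3 mol
n(O2) = 4830 / 32.00 = 150.9 mol
n/ν → NH3: 27.58, O2: 30.18; NH3 is limiting.
theoretical n(NO) = (4/4) × 110.3 = 110.3 mol → 3310 g
% yield = 1510 / 3310 × 100 = 45.62 %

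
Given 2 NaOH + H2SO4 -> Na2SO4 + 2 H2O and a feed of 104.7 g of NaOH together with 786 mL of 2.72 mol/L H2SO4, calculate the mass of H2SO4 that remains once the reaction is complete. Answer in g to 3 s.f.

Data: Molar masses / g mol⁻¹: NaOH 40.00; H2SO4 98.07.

81.3 g

n(NaOH) = 104.7 / 40.00 = 2.618 mol
n(H2SO4) = 2.72 × 786.0/1000 = 2.138 mol
n/ν for NaOH = 2.618/2 = 1.309
n/ν for H2SO4 = 2.138/1 = 2.138
Smallest n/ν is NaOH → limiting reagent.
H2SO4 consumed = (1/2) × 2.618 = 1.309 mol
H2SO4 remaining = 2.138 − 1.309 = 0.8290 mol
mass = 0.8290 × 98.07 = 81.30 g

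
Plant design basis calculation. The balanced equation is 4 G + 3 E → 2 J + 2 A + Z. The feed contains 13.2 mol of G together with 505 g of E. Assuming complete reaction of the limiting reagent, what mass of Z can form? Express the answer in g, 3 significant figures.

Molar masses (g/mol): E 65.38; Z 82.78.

n(G) = 13.20 mol
n(E) = 505.0 / 65.38 = 7.724 mol
n/ν → G: 3.300, E: 2.575; E is limiting.
n(Z) = (1/3) × 7.724 = 2.575 mol
mass = 2.575 × 82.78 = 213.2 g

213 g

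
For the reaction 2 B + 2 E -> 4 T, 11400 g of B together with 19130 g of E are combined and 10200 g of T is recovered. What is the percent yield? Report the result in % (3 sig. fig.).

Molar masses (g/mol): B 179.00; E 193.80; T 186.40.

n(B) = 11400 / 179.00 = 63.69 mol
n(E) = 19130 / 193.80 = 98.71 mol
n/ν → B: 31.85, E: 49.36; B is limiting.
theoretical n(T) = (4/2) × 63.69 = 127.4 mol → 23750 g
% yield = 10200 / 23750 × 100 = 42.95 %

43.0 %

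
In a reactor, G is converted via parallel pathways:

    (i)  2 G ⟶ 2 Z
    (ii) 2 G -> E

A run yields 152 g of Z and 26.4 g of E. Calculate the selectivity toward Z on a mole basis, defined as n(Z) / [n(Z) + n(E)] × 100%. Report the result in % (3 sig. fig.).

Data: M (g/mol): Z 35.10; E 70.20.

92.0 %

n(Z) = 152 / 35.10 = 4.330 mol
n(E) = 26.4 / 70.20 = 0.3761 mol
selectivity = 4.330/(4.330+0.3761) × 100 = 92.01 %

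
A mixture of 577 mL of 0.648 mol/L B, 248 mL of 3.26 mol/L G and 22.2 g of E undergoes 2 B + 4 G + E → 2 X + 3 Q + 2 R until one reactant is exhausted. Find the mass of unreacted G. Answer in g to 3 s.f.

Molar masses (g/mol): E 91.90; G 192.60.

11.7 g

n(B) = 0.648 × 577.0/1000 = 0.3739 mol
n(G) = 3.26 × 248.0/1000 = 0.8085 mol
n(E) = 22.20 / 91.90 = 0.2416 mol
n/ν → B: 0.1870, G: 0.2021, E: 0.2416; B is limiting.
G consumed = (4/2) × 0.3739 = 0.7478 mol
G remaining = 0.8085 − 0.7478 = 0.06070 mol
mass = 0.06070 × 192.60 = 11.69 g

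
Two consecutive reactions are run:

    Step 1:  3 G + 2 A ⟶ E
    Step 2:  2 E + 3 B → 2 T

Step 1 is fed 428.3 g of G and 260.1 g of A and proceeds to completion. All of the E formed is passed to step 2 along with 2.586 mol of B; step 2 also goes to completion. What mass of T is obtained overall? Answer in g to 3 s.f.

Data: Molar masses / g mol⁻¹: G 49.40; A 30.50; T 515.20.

888 g

Step 1:
n(G) = 428.3 / 49.40 = 8.670 mol
n(A) = 260.1 / 30.50 = 8.528 mol
n/ν → G: 2.890, A: 4.264; G is limiting.
n(E) produced = (1/3) × 8.670 = 2.890 mol
Step 2:
n(E) available = 2.890 mol
n(B) = 2.586 mol
n/ν → E: 1.445, B: 0.8620; B is limiting.
n(T) = (2/3) × 2.586 = 1.724 mol
mass = 1.724 × 515.20 = 888.2 g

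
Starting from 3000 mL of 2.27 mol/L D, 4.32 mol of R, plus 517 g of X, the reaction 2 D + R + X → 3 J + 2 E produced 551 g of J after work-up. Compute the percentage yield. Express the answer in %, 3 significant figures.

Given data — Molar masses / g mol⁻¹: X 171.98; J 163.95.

37.3 %

n(D) = 2.27 × 3000/1000 = 6.810 mol
n(R) = 4.320 mol
n(X) = 517.0 / 171.98 = 3.006 mol
n/ν for D = 6.810/2 = 3.405
n/ν for R = 4.320/1 = 4.320
n/ν for X = 3.006/1 = 3.006
Smallest n/ν is X → limiting reagent.
theoretical n(J) = (3/1) × 3.006 = 9.018 mol → 1479 g
% yield = 551 / 1479 × 100 = 37.25 %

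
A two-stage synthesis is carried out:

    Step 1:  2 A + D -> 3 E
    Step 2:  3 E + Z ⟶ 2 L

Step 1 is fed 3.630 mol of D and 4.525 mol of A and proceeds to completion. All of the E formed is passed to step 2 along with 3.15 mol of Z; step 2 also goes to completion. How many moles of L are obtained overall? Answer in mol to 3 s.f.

4.53 mol

Step 1:
n(D) = 3.630 mol
n(A) = 4.525 mol
n/ν → D: 3.630, A: 2.263; A is limiting.
n(E) produced = (3/2) × 4.525 = 6.788 mol
Step 2:
n(E) available = 6.788 mol
n(Z) = 3.150 mol
n/ν → E: 2.263, Z: 3.150; E is limiting.
n(L) = (2/3) × 6.788 = 4.525 mol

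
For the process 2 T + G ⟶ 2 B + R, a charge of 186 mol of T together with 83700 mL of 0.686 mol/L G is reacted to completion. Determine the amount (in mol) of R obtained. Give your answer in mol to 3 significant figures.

n(T) = 186.0 mol
n(G) = 0.686 × 83700/1000 = 57.42 mol
n/ν for T = 186.0/2 = 93.00
n/ν for G = 57.42/1 = 57.42
Smallest n/ν is G → limiting reagent.
n(R) = (1/1) × 57.42 = 57.42 mol

57.4 mol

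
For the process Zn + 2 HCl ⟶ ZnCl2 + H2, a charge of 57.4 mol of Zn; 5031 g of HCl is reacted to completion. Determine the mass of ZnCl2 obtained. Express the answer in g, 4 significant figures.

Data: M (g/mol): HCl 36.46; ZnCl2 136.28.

7822 g

n(Zn) = 57.40 mol
n(HCl) = 5031 / 36.46 = 138.0 mol
n/ν for Zn = 57.40/1 = 57.40
n/ν for HCl = 138.0/2 = 69.00
Smallest n/ν is Zn → limiting reagent.
n(ZnCl2) = (1/1) × 57.40 = 57.40 mol
mass = 57.40 × 136.28 = 7822 g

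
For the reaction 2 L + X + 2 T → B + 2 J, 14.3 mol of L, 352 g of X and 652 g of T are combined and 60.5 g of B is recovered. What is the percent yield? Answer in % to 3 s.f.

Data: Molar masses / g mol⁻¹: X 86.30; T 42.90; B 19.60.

n(L) = 14.30 mol
n(X) = 352.0 / 86.30 = 4.079 mol
n(T) = 652.0 / 42.90 = 15.20 mol
n/ν for L = 14.30/2 = 7.150
n/ν for X = 4.079/1 = 4.079
n/ν for T = 15.20/2 = 7.600
Smallest n/ν is X → limiting reagent.
theoretical n(B) = (1/1) × 4.079 = 4.079 mol → 79.95 g
% yield = 60.5 / 79.95 × 100 = 75.67 %

75.7 %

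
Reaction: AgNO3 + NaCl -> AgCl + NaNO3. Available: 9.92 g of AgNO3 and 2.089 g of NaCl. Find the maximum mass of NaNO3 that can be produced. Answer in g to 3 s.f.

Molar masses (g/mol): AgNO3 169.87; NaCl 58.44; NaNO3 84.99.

n(AgNO3) = 9.920 / 169.87 = 0.05840 mol
n(NaCl) = 2.089 / 58.44 = 0.03575 mol
n/ν for AgNO3 = 0.05840/1 = 0.05840
n/ν for NaCl = 0.03575/1 = 0.03575
Smallest n/ν is NaCl → limiting reagent.
n(NaNO3) = (1/1) × 0.03575 = 0.03575 mol
mass = 0.03575 × 84.99 = 3.038 g

3.04 g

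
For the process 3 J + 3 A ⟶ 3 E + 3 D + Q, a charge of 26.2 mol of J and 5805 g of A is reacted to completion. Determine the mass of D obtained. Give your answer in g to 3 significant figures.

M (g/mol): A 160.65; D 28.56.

748 g

n(J) = 26.20 mol
n(A) = 5805 / 160.65 = 36.13 mol
n/ν → J: 8.733, A: 12.04; J is limiting.
n(D) = (3/3) × 26.20 = 26.20 mol
mass = 26.20 × 28.56 = 748.3 g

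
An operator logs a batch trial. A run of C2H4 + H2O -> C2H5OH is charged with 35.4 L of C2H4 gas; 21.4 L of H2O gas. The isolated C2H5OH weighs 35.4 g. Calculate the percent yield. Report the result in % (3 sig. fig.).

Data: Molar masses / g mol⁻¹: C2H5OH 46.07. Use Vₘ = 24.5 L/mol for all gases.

n(C2H4) = 35.40 / 24.5 = 1.445 mol
n(H2O) = 21.40 / 24.5 = 0.8735 mol
n/ν for C2H4 = 1.445/1 = 1.445
n/ν for H2O = 0.8735/1 = 0.8735
Smallest n/ν is H2O → limiting reagent.
theoretical n(C2H5OH) = (1/1) × 0.8735 = 0.8735 mol → 40.24 g
% yield = 35.4 / 40.24 × 100 = 87.97 %

88.0 %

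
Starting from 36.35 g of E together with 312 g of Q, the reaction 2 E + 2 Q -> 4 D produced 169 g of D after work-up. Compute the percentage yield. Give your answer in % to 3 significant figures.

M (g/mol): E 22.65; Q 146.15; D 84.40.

n(E) = 36.35 / 22.65 = 1.605 mol
n(Q) = 312.0 / 146.15 = 2.135 mol
n/ν for E = 1.605/2 = 0.8025
n/ν for Q = 2.135/2 = 1.068
Smallest n/ν is E → limiting reagent.
theoretical n(D) = (4/2) × 1.605 = 3.210 mol → 270.9 g
% yield = 169 / 270.9 × 100 = 62.38 %

62.4 %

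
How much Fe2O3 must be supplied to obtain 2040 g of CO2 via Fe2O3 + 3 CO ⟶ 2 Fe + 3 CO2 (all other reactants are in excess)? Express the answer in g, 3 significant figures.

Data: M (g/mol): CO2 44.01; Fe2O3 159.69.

n(CO2) = 2040 / 44.01 = 46.35 mol
n(Fe2O3) = (1/3) × 46.35 = 15.45 mol
mass = 15.45 × 159.69 = 2467 g

2470 g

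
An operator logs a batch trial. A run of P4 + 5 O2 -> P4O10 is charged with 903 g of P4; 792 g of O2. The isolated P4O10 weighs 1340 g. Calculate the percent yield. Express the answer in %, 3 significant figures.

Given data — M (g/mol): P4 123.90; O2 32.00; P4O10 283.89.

n(P4) = 903.0 / 123.90 = 7.288 mol
n(O2) = 792.0 / 32.00 = 24.75 mol
n/ν → P4: 7.288, O2: 4.950; O2 is limiting.
theoretical n(P4O10) = (1/5) × 24.75 = 4.950 mol → 1405 g
% yield = 1340 / 1405 × 100 = 95.37 %

95.4 %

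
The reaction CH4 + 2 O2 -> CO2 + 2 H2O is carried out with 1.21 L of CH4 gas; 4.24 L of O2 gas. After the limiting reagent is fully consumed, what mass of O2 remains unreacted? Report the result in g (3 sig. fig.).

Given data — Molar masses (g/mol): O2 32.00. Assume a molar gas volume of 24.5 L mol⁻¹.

2.38 g

n(CH4) = 1.210 / 24.5 = 0.04939 mol
n(O2) = 4.240 / 24.5 = 0.1731 mol
n/ν → CH4: 0.04939, O2: 0.08655; CH4 is limiting.
O2 consumed = (2/1) × 0.04939 = 0.09878 mol
O2 remaining = 0.1731 − 0.09878 = 0.07432 mol
mass = 0.07432 × 32.00 = 2.378 g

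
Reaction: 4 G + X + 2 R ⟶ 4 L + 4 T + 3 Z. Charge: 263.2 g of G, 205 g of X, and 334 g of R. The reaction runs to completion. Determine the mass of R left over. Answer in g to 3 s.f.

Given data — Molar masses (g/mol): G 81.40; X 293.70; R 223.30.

n(G) = 263.2 / 81.40 = 3.233 mol
n(X) = 205.0 / 293.70 = 0.6980 mol
n(R) = 334.0 / 223.30 = 1.496 mol
n/ν for G = 3.233/4 = 0.8083
n/ν for X = 0.6980/1 = 0.6980
n/ν for R = 1.496/2 = 0.7480
Smallest n/ν is X → limiting reagent.
R consumed = (2/1) × 0.6980 = 1.396 mol
R remaining = 1.496 − 1.396 = 0.1000 mol
mass = 0.1000 × 223.30 = 22.33 g

22.3 g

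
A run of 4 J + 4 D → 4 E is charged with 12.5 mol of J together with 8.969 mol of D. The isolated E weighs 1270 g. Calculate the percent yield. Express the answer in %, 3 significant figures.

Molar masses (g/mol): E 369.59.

38.3 %

n(J) = 12.50 mol
n(D) = 8.969 mol
n/ν → J: 3.125, D: 2.242; D is limiting.
theoretical n(E) = (4/4) × 8.969 = 8.969 mol → 3315 g
% yield = 1270 / 3315 × 100 = 38.31 %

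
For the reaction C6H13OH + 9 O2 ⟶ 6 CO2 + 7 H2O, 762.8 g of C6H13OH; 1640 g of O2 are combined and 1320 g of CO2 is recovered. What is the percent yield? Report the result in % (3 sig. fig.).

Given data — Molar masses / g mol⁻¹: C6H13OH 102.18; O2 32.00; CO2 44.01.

87.8 %

n(C6H13OH) = 762.8 / 102.18 = 7.465 mol
n(O2) = 1640 / 32.00 = 51.25 mol
n/ν for C6H13OH = 7.465/1 = 7.465
n/ν for O2 = 51.25/9 = 5.694
Smallest n/ν is O2 → limiting reagent.
theoretical n(CO2) = (6/9) × 51.25 = 34.17 mol → 1504 g
% yield = 1320 / 1504 × 100 = 87.77 %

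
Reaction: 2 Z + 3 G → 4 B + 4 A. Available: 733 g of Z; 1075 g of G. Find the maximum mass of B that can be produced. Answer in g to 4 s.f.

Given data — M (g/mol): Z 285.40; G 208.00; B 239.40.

1230 g

n(Z) = 733.0 / 285.40 = 2.568 mol
n(G) = 1075 / 208.00 = 5.168 mol
n/ν for Z = 2.568/2 = 1.284
n/ν for G = 5.168/3 = 1.723
Smallest n/ν is Z → limiting reagent.
n(B) = (4/2) × 2.568 = 5.136 mol
mass = 5.136 × 239.40 = 1230 g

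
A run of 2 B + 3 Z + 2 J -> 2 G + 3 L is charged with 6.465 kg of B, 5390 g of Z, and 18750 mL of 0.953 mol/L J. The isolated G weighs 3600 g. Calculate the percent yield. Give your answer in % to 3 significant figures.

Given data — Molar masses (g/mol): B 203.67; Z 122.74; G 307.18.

65.6 %

n(B) = 6.465×1000 / 203.67 = 31.74 mol
n(Z) = 5390 / 122.74 = 43.91 mol
n(J) = 0.953 × 18750/1000 = 17.87 mol
n/ν for B = 31.74/2 = 15.87
n/ν for Z = 43.91/3 = 14.64
n/ν for J = 17.87/2 = 8.935
Smallest n/ν is J → limiting reagent.
theoretical n(G) = (2/2) × 17.87 = 17.87 mol → 5489 g
% yield = 3600 / 5489 × 100 = 65.59 %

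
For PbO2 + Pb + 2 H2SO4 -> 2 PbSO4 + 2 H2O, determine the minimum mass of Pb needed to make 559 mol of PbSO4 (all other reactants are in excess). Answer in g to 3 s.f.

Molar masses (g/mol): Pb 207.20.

n(PbSO4) = 559.0 mol
n(Pb) = (1/2) × 559.0 = 279.5 mol
mass = 279.5 × 207.20 = 57910 g

57900 g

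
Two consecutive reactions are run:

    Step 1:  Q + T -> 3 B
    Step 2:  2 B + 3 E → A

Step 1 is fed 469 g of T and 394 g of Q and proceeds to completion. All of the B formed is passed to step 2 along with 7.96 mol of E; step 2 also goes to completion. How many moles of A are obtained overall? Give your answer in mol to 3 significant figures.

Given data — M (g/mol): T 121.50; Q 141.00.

Step 1:
n(T) = 469.0 / 121.50 = 3.860 mol
n(Q) = 394.0 / 141.00 = 2.794 mol
n/ν for T = 3.860/1 = 3.860
n/ν for Q = 2.794/1 = 2.794
Smallest n/ν is Q → limiting reagent.
n(B) produced = (3/1) × 2.794 = 8.382 mol
Step 2:
n(B) available = 8.382 mol
n(E) = 7.960 mol
n/ν for B = 8.382/2 = 4.191
n/ν for E = 7.960/3 = 2.653
Smallest n/ν is E → limiting reagent.
n(A) = (1/3) × 7.960 = 2.653 mol

2.65 mol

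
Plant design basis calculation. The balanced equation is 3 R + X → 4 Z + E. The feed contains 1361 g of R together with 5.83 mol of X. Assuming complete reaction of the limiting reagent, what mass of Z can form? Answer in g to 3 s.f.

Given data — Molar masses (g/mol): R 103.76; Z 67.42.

n(R) = 1361 / 103.76 = 13.12 mol
n(X) = 5.830 mol
n/ν → R: 4.373, X: 5.830; R is limiting.
n(Z) = (4/3) × 13.12 = 17.49 mol
mass = 17.49 × 67.42 = 1179 g

1180 g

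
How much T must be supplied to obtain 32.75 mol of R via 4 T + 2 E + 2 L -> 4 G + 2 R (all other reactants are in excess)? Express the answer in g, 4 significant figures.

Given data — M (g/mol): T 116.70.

n(R) = 32.75 mol
n(T) = (4/2) × 32.75 = 65.50 mol
mass = 65.50 × 116.70 = 7644 g

7644 g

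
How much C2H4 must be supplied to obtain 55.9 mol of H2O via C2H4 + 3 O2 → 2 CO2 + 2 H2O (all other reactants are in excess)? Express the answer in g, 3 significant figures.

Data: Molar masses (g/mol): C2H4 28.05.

784 g

n(H2O) = 55.90 mol
n(C2H4) = (1/2) × 55.90 = 27.95 mol
mass = 27.95 × 28.05 = 784.0 g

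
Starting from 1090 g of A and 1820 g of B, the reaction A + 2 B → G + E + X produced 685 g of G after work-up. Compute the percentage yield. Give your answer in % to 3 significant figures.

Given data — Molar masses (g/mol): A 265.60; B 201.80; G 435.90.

n(A) = 1090 / 265.60 = 4.104 mol
n(B) = 1820 / 201.80 = 9.019 mol
n/ν for A = 4.104/1 = 4.104
n/ν for B = 9.019/2 = 4.510
Smallest n/ν is A → limiting reagent.
theoretical n(G) = (1/1) × 4.104 = 4.104 mol → 1789 g
% yield = 685 / 1789 × 100 = 38.29 %

38.3 %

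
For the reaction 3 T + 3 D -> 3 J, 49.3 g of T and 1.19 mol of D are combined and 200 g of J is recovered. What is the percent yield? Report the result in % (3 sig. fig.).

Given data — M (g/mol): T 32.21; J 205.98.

n(T) = 49.30 / 32.21 = 1.531 mol
n(D) = 1.190 mol
n/ν for T = 1.531/3 = 0.5103
n/ν for D = 1.190/3 = 0.3967
Smallest n/ν is D → limiting reagent.
theoretical n(J) = (3/3) × 1.190 = 1.190 mol → 245.1 g
% yield = 200 / 245.1 × 100 = 81.60 %

81.6 %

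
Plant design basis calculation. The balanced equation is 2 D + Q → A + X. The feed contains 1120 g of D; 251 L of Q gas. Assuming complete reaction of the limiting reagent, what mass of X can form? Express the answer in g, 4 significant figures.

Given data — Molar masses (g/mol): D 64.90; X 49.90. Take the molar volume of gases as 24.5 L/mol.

n(D) = 1120 / 64.90 = 17.26 mol
n(Q) = 251.0 / 24.5 = 10.24 mol
n/ν → D: 8.630, Q: 10.24; D is limiting.
n(X) = (1/2) × 17.26 = 8.630 mol
mass = 8.630 × 49.90 = 430.6 g

430.6 g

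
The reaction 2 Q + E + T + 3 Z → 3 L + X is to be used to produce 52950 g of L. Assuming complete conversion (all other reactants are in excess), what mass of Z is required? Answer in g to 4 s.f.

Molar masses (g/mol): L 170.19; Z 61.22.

19050 g

n(L) = 52950 / 170.19 = 311.1 mol
n(Z) = (3/3) × 311.1 = 311.1 mol
mass = 311.1 × 61.22 = 19050 g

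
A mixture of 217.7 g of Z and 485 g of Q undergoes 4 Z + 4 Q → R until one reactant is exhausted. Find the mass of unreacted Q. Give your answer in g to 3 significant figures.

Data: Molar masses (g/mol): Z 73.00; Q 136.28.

78.6 g

n(Z) = 217.7 / 73.00 = 2.982 mol
n(Q) = 485.0 / 136.28 = 3.559 mol
n/ν → Z: 0.7455, Q: 0.8898; Z is limiting.
Q consumed = (4/4) × 2.982 = 2.982 mol
Q remaining = 3.559 − 2.982 = 0.5770 mol
mass = 0.5770 × 136.28 = 78.63 g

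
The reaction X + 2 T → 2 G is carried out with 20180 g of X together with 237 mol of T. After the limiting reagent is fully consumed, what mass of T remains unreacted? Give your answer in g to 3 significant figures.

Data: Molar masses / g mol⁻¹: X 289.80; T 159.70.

15600 g

n(X) = 20180 / 289.80 = 69.63 mol
n(T) = 237.0 mol
n/ν → X: 69.63, T: 118.5; X is limiting.
T consumed = (2/1) × 69.63 = 139.3 mol
T remaining = 237.0 − 139.3 = 97.70 mol
mass = 97.70 × 159.70 = 15600 g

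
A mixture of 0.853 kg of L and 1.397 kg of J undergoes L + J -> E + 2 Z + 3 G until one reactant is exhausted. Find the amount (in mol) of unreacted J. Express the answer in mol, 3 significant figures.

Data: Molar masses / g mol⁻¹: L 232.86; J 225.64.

n(L) = 0.8530×1000 / 232.86 = 3.663 mol
n(J) = 1.397×1000 / 225.64 = 6.191 mol
n/ν → L: 3.663, J: 6.191; L is limiting.
J consumed = (1/1) × 3.663 = 3.663 mol
J remaining = 6.191 − 3.663 = 2.528 mol

2.53 mol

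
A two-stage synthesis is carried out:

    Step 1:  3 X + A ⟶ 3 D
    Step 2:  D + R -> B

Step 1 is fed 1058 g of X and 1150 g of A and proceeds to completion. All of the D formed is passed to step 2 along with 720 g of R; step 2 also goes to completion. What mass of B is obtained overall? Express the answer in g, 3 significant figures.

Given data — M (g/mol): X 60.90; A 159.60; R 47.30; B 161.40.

2460 g

Step 1:
n(X) = 1058 / 60.90 = 17.37 mol
n(A) = 1150 / 159.60 = 7.206 mol
n/ν for X = 17.37/3 = 5.790
n/ν for A = 7.206/1 = 7.206
Smallest n/ν is X → limiting reagent.
n(D) produced = (3/3) × 17.37 = 17.37 mol
Step 2:
n(D) available = 17.37 mol
n(R) = 720.0 / 47.30 = 15.22 mol
n/ν for D = 17.37/1 = 17.37
n/ν for R = 15.22/1 = 15.22
Smallest n/ν is R → limiting reagent.
n(B) = (1/1) × 15.22 = 15.22 mol
mass = 15.22 × 161.40 = 2457 g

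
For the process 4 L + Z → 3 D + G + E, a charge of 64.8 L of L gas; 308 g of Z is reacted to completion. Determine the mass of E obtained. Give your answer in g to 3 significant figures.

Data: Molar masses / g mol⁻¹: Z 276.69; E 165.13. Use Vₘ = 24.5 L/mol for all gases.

n(L) = 64.80 / 24.5 = 2.645 mol
n(Z) = 308.0 / 276.69 = 1.113 mol
n/ν for L = 2.645/4 = 0.6613
n/ν for Z = 1.113/1 = 1.113
Smallest n/ν is L → limiting reagent.
n(E) = (1/4) × 2.645 = 0.6613 mol
mass = 0.6613 × 165.13 = 109.2 g

109 g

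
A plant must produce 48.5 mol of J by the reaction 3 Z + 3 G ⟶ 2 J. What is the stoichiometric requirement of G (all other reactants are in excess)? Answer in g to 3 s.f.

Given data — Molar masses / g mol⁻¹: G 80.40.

5850 g

n(J) = 48.50 mol
n(G) = (3/2) × 48.50 = 72.75 mol
mass = 72.75 × 80.40 = 5849 g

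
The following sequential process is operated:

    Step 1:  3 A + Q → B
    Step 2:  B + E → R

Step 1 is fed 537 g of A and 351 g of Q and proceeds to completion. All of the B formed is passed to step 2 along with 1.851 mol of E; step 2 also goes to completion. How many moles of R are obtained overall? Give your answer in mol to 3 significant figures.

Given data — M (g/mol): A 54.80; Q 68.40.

Step 1:
n(A) = 537.0 / 54.80 = 9.799 mol
n(Q) = 351.0 / 68.40 = 5.132 mol
n/ν for A = 9.799/3 = 3.266
n/ν for Q = 5.132/1 = 5.132
Smallest n/ν is A → limiting reagent.
n(B) produced = (1/3) × 9.799 = 3.266 mol
Step 2:
n(B) available = 3.266 mol
n(E) = 1.851 mol
n/ν for B = 3.266/1 = 3.266
n/ν for E = 1.851/1 = 1.851
Smallest n/ν is E → limiting reagent.
n(R) = (1/1) × 1.851 = 1.851 mol

1.85 mol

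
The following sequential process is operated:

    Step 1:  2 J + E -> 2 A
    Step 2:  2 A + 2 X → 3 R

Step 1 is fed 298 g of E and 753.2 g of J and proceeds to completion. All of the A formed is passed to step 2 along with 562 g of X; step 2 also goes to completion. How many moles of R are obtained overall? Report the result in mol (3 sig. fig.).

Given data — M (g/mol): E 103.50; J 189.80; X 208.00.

4.05 mol

Step 1:
n(E) = 298.0 / 103.50 = 2.879 mol
n(J) = 753.2 / 189.80 = 3.968 mol
n/ν for E = 2.879/1 = 2.879
n/ν for J = 3.968/2 = 1.984
Smallest n/ν is J → limiting reagent.
n(A) produced = (2/2) × 3.968 = 3.968 mol
Step 2:
n(A) available = 3.968 mol
n(X) = 562.0 / 208.00 = 2.702 mol
n/ν for A = 3.968/2 = 1.984
n/ν for X = 2.702/2 = 1.351
Smallest n/ν is X → limiting reagent.
n(R) = (3/2) × 2.702 = 4.053 mol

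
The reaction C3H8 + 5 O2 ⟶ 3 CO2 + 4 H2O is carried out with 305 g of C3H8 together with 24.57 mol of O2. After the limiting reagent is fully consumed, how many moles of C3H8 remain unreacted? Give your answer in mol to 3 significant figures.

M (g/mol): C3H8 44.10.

n(C3H8) = 305.0 / 44.10 = 6.916 mol
n(O2) = 24.57 mol
n/ν for C3H8 = 6.916/1 = 6.916
n/ν for O2 = 24.57/5 = 4.914
Smallest n/ν is O2 → limiting reagent.
C3H8 consumed = (1/5) × 24.57 = 4.914 mol
C3H8 remaining = 6.916 − 4.914 = 2.002 mol

2.00 mol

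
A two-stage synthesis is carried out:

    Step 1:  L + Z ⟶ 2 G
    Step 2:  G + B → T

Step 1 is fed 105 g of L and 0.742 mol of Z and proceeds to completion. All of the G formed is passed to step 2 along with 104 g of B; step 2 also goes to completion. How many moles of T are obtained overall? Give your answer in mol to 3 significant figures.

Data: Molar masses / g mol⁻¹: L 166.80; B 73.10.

1.26 mol

Step 1:
n(L) = 105.0 / 166.80 = 0.6295 mol
n(Z) = 0.7420 mol
n/ν for L = 0.6295/1 = 0.6295
n/ν for Z = 0.7420/1 = 0.7420
Smallest n/ν is L → limiting reagent.
n(G) produced = (2/1) × 0.6295 = 1.259 mol
Step 2:
n(G) available = 1.259 mol
n(B) = 104.0 / 73.10 = 1.423 mol
n/ν for G = 1.259/1 = 1.259
n/ν for B = 1.423/1 = 1.423
Smallest n/ν is G → limiting reagent.
n(T) = (1/1) × 1.259 = 1.259 mol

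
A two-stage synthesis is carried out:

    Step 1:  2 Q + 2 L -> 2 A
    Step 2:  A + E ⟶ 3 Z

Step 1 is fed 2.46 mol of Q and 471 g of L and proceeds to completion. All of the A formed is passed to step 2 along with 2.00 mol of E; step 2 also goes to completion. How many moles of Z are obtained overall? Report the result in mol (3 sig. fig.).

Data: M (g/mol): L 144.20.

6.00 mol

Step 1:
n(Q) = 2.460 mol
n(L) = 471.0 / 144.20 = 3.266 mol
n/ν for Q = 2.460/2 = 1.230
n/ν for L = 3.266/2 = 1.633
Smallest n/ν is Q → limiting reagent.
n(A) produced = (2/2) × 2.460 = 2.460 mol
Step 2:
n(A) available = 2.460 mol
n(E) = 2.000 mol
n/ν for A = 2.460/1 = 2.460
n/ν for E = 2.000/1 = 2.000
Smallest n/ν is E → limiting reagent.
n(Z) = (3/1) × 2.000 = 6.000 mol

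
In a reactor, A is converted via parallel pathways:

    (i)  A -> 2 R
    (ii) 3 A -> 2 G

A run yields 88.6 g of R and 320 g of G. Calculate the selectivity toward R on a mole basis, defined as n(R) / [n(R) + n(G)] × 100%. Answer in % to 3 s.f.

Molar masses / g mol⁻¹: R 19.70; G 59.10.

n(R) = 88.6 / 19.70 = 4.497 mol
n(G) = 320 / 59.10 = 5.415 mol
selectivity = 4.497/(4.497+5.415) × 100 = 45.37 %

45.4 %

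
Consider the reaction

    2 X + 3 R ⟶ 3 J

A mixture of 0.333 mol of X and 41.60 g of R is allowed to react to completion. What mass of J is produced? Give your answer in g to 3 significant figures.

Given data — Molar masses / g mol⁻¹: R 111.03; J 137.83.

51.6 g

n(X) = 0.3330 mol
n(R) = 41.60 / 111.03 = 0.3747 mol
n/ν for X = 0.3330/2 = 0.1665
n/ν for R = 0.3747/3 = 0.1249
Smallest n/ν is R → limiting reagent.
n(J) = (3/3) × 0.3747 = 0.3747 mol
mass = 0.3747 × 137.83 = 51.64 g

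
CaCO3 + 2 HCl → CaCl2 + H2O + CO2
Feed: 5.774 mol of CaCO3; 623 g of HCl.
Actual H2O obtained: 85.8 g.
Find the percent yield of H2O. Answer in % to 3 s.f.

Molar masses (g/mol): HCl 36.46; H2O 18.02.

82.5 %

n(CaCO3) = 5.774 mol
n(HCl) = 623.0 / 36.46 = 17.09 mol
n/ν → CaCO3: 5.774, HCl: 8.545; CaCO3 is limiting.
theoretical n(H2O) = (1/1) × 5.774 = 5.774 mol → 104.0 g
% yield = 85.8 / 104.0 × 100 = 82.50 %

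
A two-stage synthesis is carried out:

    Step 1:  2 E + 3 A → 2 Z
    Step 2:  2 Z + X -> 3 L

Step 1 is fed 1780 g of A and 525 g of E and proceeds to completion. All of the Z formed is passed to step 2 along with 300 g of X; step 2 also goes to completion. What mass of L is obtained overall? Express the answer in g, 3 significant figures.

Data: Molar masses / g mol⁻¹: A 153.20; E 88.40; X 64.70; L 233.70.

2080 g

Step 1:
n(A) = 1780 / 153.20 = 11.62 mol
n(E) = 525.0 / 88.40 = 5.939 mol
n/ν for A = 11.62/3 = 3.873
n/ν for E = 5.939/2 = 2.970
Smallest n/ν is E → limiting reagent.
n(Z) produced = (2/2) × 5.939 = 5.939 mol
Step 2:
n(Z) available = 5.939 mol
n(X) = 300.0 / 64.70 = 4.637 mol
n/ν for Z = 5.939/2 = 2.970
n/ν for X = 4.637/1 = 4.637
Smallest n/ν is Z → limiting reagent.
n(L) = (3/2) × 5.939 = 8.909 mol
mass = 8.909 × 233.70 = 2082 g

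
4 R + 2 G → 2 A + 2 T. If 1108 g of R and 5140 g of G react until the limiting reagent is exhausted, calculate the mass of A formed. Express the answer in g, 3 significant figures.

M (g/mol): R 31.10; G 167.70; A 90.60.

1610 g

n(R) = 1108 / 31.10 = 35.63 mol
n(G) = 5140 / 167.70 = 30.65 mol
n/ν for R = 35.63/4 = 8.908
n/ν for G = 30.65/2 = 15.33
Smallest n/ν is R → limiting reagent.
n(A) = (2/4) × 35.63 = 17.82 mol
mass = 17.82 × 90.60 = 1614 g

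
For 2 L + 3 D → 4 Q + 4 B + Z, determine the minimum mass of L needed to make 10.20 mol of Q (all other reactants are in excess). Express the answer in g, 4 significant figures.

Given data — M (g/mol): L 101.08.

515.5 g

n(Q) = 10.20 mol
n(L) = (2/4) × 10.20 = 5.100 mol
mass = 5.100 × 101.08 = 515.5 g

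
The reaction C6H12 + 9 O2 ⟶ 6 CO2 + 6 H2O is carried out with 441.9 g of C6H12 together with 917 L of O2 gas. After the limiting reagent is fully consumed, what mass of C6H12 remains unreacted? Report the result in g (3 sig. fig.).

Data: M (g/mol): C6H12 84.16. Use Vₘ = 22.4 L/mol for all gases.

n(C6H12) = 441.9 / 84.16 = 5.251 mol
n(O2) = 917.0 / 22.4 = 40.94 mol
n/ν for C6H12 = 5.251/1 = 5.251
n/ν for O2 = 40.94/9 = 4.549
Smallest n/ν is O2 → limiting reagent.
C6H12 consumed = (1/9) × 40.94 = 4.549 mol
C6H12 remaining = 5.251 − 4.549 = 0.7020 mol
mass = 0.7020 × 84.16 = 59.08 g

59.1 g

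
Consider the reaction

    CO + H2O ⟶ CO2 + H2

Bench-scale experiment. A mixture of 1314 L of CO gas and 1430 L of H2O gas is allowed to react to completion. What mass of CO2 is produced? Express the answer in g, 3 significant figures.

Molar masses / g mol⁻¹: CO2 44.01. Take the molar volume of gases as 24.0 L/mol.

n(CO) = 1314 / 24.0 = 54.75 mol
n(H2O) = 1430 / 24.0 = 59.58 mol
n/ν → CO: 54.75, H2O: 59.58; CO is limiting.
n(CO2) = (1/1) × 54.75 = 54.75 mol
mass = 54.75 × 44.01 = 2410 g

2410 g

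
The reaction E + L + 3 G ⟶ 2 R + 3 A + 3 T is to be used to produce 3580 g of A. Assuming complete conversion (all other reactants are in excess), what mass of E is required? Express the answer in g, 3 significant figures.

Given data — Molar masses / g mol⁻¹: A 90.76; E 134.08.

n(A) = 3580 / 90.76 = 39.44 mol
n(E) = (1/3) × 39.44 = 13.15 mol
mass = 13.15 × 134.08 = 1763 g

1760 g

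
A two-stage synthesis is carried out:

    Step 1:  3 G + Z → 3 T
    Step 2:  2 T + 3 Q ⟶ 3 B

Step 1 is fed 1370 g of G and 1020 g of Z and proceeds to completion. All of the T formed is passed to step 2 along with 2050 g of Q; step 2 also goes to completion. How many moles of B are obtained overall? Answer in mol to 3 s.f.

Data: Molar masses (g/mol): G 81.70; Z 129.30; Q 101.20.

20.3 mol

Step 1:
n(G) = 1370 / 81.70 = 16.77 mol
n(Z) = 1020 / 129.30 = 7.889 mol
n/ν for G = 16.77/3 = 5.590
n/ν for Z = 7.889/1 = 7.889
Smallest n/ν is G → limiting reagent.
n(T) produced = (3/3) × 16.77 = 16.77 mol
Step 2:
n(T) available = 16.77 mol
n(Q) = 2050 / 101.20 = 20.26 mol
n/ν for T = 16.77/2 = 8.385
n/ν for Q = 20.26/3 = 6.753
Smallest n/ν is Q → limiting reagent.
n(B) = (3/3) × 20.26 = 20.26 mol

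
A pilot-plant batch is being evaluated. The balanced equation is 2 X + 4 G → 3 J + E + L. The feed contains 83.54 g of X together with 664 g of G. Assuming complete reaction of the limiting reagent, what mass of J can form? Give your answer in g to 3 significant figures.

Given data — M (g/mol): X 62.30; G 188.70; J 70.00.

n(X) = 83.54 / 62.30 = 1.341 mol
n(G) = 664.0 / 188.70 = 3.519 mol
n/ν for X = 1.341/2 = 0.6705
n/ν for G = 3.519/4 = 0.8798
Smallest n/ν is X → limiting reagent.
n(J) = (3/2) × 1.341 = 2.012 mol
mass = 2.012 × 70.00 = 140.8 g

141 g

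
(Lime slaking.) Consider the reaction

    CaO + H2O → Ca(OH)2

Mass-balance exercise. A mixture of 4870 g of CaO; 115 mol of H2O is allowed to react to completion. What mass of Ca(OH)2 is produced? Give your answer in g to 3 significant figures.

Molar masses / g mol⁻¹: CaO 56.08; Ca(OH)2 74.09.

6430 g

n(CaO) = 4870 / 56.08 = 86.84 mol
n(H2O) = 115.0 mol
n/ν for CaO = 86.84/1 = 86.84
n/ν for H2O = 115.0/1 = 115.0
Smallest n/ν is CaO → limiting reagent.
n(Ca(OH)2) = (1/1) × 86.84 = 86.84 mol
mass = 86.84 × 74.09 = 6434 g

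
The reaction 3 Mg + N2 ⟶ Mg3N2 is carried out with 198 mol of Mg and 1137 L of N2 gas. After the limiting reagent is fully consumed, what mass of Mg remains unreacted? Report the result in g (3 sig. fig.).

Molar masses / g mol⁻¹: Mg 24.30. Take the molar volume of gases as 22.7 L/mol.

n(Mg) = 198.0 mol
n(N2) = 1137 / 22.7 = 50.09 mol
n/ν for Mg = 198.0/3 = 66.00
n/ν for N2 = 50.09/1 = 50.09
Smallest n/ν is N2 → limiting reagent.
Mg consumed = (3/1) × 50.09 = 150.3 mol
Mg remaining = 198.0 − 150.3 = 47.70 mol
mass = 47.70 × 24.30 = 1159 g

1160 g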